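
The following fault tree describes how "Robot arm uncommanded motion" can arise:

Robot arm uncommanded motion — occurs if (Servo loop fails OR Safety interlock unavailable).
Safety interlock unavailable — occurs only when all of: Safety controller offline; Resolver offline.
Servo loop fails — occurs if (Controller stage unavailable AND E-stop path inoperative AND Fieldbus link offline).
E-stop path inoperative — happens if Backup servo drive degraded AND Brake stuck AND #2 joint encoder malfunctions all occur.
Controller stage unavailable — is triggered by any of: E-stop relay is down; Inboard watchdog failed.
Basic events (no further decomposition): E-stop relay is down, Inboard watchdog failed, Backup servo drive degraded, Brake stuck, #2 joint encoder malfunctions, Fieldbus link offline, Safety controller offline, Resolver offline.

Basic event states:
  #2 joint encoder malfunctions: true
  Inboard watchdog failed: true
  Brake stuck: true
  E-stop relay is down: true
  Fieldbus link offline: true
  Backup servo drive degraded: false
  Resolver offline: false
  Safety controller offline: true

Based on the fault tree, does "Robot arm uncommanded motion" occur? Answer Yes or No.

Controller stage unavailable [OR]: E-stop relay is down=occurs, Inboard watchdog failed=occurs → at least one input occurs → occurs.
E-stop path inoperative [AND]: Backup servo drive degraded=not, Brake stuck=occurs, #2 joint encoder malfunctions=occurs → not all inputs occur → does not occur.
Servo loop fails [AND]: Controller stage unavailable=occurs, E-stop path inoperative=not, Fieldbus link offline=occurs → not all inputs occur → does not occur.
Safety interlock unavailable [AND]: Safety controller offline=occurs, Resolver offline=not → not all inputs occur → does not occur.
Robot arm uncommanded motion [OR]: Servo loop fails=not, Safety interlock unavailable=not → no input occurs → does not occur.

No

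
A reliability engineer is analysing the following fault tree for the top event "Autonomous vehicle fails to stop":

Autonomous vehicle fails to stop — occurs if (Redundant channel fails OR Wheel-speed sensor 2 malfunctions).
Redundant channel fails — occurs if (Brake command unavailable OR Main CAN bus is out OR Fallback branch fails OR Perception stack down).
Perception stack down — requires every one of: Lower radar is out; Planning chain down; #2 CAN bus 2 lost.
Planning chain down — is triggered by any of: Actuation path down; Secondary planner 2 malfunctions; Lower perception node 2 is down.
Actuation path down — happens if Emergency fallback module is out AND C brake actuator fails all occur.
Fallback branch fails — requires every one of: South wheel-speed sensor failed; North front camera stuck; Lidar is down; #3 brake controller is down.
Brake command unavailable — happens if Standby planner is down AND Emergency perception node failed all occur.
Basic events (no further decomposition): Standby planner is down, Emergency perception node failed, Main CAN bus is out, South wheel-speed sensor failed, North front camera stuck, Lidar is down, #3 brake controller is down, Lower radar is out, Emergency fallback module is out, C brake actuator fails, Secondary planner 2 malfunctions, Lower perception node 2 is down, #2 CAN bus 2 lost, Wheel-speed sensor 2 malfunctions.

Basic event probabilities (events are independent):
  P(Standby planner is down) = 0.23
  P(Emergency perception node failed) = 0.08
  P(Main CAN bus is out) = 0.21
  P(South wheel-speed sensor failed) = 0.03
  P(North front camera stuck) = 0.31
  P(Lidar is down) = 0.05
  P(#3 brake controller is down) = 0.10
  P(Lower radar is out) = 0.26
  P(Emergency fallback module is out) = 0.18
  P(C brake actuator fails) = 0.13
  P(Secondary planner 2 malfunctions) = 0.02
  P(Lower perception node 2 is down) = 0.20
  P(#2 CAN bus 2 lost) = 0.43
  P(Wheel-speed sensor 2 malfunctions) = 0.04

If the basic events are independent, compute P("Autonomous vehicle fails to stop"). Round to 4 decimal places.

P(Brake command unavailable) [AND] = 0.23 × 0.08 = 0.018400
P(Fallback branch fails) [AND] = 0.03 × 0.31 × 0.05 × 0.10 = 0.000047
P(Actuation path down) [AND] = 0.18 × 0.13 = 0.023400
P(Planning chain down) [OR] = 1 − (1−0.023400) × (1−0.02) × (1−0.20) = 0.234346
P(Perception stack down) [AND] = 0.26 × 0.234346 × 0.43 = 0.026200
P(Redundant channel fails) [OR] = 1 − (1−0.018400) × (1−0.21) × (1−0.000047) × (1−0.026200) = 0.244889
P(Autonomous vehicle fails to stop) [OR] = 1 − (1−0.244889) × (1−0.04) = 0.275093
Rounded to 4 decimal places: P(Autonomous vehicle fails to stop) ≈ 0.2751.

0.2751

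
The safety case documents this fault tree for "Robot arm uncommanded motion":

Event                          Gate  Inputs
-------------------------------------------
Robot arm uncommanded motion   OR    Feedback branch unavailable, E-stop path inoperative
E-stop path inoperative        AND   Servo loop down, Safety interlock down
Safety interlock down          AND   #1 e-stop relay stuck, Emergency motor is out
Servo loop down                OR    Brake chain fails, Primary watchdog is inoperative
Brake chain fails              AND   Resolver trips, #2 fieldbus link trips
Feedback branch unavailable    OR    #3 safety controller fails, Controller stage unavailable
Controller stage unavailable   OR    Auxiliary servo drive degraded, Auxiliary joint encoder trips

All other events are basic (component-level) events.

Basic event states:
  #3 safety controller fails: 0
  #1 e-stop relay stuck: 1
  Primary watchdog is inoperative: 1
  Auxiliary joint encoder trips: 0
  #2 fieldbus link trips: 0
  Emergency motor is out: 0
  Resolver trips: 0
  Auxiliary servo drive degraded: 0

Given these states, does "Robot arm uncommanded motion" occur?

No

Controller stage unavailable [OR]: Auxiliary servo drive degraded=not, Auxiliary joint encoder trips=not → no input occurs → does not occur.
Feedback branch unavailable [OR]: #3 safety controller fails=not, Controller stage unavailable=not → no input occurs → does not occur.
Brake chain fails [AND]: Resolver trips=not, #2 fieldbus link trips=not → not all inputs occur → does not occur.
Servo loop down [OR]: Brake chain fails=not, Primary watchdog is inoperative=occurs → at least one input occurs → occurs.
Safety interlock down [AND]: #1 e-stop relay stuck=occurs, Emergency motor is out=not → not all inputs occur → does not occur.
E-stop path inoperative [AND]: Servo loop down=occurs, Safety interlock down=not → not all inputs occur → does not occur.
Robot arm uncommanded motion [OR]: Feedback branch unavailable=not, E-stop path inoperative=not → no input occurs → does not occur.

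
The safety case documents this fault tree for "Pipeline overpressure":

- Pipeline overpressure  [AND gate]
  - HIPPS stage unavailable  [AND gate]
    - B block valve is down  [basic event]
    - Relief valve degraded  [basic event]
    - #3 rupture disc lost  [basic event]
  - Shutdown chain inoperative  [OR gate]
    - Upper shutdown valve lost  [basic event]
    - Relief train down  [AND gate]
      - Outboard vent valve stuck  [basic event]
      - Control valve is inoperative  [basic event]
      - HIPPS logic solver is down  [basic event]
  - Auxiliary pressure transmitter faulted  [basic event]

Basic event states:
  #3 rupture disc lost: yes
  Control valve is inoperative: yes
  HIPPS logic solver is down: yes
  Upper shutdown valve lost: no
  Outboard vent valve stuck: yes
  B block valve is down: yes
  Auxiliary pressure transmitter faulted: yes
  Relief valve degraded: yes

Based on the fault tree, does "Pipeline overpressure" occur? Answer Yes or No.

Yes

HIPPS stage unavailable [AND]: B block valve is down=occurs, Relief valve degraded=occurs, #3 rupture disc lost=occurs → all inputs occur → occurs.
Relief train down [AND]: Outboard vent valve stuck=occurs, Control valve is inoperative=occurs, HIPPS logic solver is down=occurs → all inputs occur → occurs.
Shutdown chain inoperative [OR]: Upper shutdown valve lost=not, Relief train down=occurs → at least one input occurs → occurs.
Pipeline overpressure [AND]: HIPPS stage unavailable=occurs, Shutdown chain inoperative=occurs, Auxiliary pressure transmitter faulted=occurs → all inputs occur → occurs.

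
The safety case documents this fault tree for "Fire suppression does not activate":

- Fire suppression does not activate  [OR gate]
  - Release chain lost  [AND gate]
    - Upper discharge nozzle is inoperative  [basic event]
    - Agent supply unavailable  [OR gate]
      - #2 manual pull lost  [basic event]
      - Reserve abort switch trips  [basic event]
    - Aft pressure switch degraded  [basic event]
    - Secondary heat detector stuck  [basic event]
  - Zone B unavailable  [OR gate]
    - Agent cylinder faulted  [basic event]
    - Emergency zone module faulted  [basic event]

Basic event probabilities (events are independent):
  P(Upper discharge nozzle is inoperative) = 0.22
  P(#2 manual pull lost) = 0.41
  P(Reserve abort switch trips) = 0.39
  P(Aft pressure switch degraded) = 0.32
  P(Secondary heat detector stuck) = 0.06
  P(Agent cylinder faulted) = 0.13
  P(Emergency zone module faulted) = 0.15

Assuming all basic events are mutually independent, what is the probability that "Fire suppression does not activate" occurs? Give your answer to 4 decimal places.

0.2625

P(Agent supply unavailable) [OR] = 1 − (1−0.41) × (1−0.39) = 0.640100
P(Release chain lost) [AND] = 0.22 × 0.640100 × 0.32 × 0.06 = 0.002704
P(Zone B unavailable) [OR] = 1 − (1−0.13) × (1−0.15) = 0.260500
P(Fire suppression does not activate) [OR] = 1 − (1−0.002704) × (1−0.260500) = 0.262500
Rounded to 4 decimal places: P(Fire suppression does not activate) ≈ 0.2625.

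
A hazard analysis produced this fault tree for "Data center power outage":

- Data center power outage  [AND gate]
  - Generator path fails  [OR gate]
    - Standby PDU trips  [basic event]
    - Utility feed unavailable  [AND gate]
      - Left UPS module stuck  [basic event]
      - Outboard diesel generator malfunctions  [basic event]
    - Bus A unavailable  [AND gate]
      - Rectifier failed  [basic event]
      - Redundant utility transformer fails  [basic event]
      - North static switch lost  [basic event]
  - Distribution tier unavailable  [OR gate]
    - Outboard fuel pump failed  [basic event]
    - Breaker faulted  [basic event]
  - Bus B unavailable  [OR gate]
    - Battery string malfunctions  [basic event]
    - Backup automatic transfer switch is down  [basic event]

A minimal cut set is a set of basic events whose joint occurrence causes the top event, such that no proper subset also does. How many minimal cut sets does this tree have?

Utility feed unavailable [AND]: one cut set from each child combined → 1 × 1 = 1 cut set(s).
Bus A unavailable [AND]: one cut set from each child combined → 1 × 1 × 1 = 1 cut set(s).
Generator path fails [OR]: union of children's cut sets → 3 cut set(s).
Distribution tier unavailable [OR]: union of children's cut sets → 2 cut set(s).
Bus B unavailable [OR]: union of children's cut sets → 2 cut set(s).
Data center power outage [AND]: one cut set from each child combined → 3 × 2 × 2 = 12 cut set(s).

12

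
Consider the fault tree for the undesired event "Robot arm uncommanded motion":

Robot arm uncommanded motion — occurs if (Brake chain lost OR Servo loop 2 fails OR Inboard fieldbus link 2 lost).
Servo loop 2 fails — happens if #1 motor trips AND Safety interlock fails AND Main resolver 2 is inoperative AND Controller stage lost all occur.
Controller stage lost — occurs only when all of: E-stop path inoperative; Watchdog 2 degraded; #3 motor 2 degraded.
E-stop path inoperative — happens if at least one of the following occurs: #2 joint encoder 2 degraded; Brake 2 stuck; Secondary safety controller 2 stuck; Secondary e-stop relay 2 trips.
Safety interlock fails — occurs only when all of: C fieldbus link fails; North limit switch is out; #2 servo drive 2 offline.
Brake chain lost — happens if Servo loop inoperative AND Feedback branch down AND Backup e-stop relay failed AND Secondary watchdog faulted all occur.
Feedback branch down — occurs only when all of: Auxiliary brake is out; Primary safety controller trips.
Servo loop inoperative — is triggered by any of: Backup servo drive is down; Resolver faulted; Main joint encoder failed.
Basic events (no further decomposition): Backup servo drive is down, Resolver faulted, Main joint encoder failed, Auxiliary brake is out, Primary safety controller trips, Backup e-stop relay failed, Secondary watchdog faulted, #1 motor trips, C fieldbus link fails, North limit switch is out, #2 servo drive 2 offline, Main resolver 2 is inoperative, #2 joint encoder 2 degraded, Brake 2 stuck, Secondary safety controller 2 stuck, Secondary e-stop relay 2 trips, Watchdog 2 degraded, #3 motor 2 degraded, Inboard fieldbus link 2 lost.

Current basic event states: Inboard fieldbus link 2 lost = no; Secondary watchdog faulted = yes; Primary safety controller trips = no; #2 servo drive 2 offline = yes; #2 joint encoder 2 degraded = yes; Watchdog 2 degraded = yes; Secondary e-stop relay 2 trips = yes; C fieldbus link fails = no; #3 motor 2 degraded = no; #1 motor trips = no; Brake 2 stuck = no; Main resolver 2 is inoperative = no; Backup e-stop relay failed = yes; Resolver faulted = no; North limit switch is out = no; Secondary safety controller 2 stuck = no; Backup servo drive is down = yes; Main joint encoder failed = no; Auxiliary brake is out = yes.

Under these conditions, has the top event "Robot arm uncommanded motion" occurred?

Servo loop inoperative [OR]: Backup servo drive is down=occurs, Resolver faulted=not, Main joint encoder failed=not → at least one input occurs → occurs.
Feedback branch down [AND]: Auxiliary brake is out=occurs, Primary safety controller trips=not → not all inputs occur → does not occur.
Brake chain lost [AND]: Servo loop inoperative=occurs, Feedback branch down=not, Backup e-stop relay failed=occurs, Secondary watchdog faulted=occurs → not all inputs occur → does not occur.
Safety interlock fails [AND]: C fieldbus link fails=not, North limit switch is out=not, #2 servo drive 2 offline=occurs → not all inputs occur → does not occur.
E-stop path inoperative [OR]: #2 joint encoder 2 degraded=occurs, Brake 2 stuck=not, Secondary safety controller 2 stuck=not, Secondary e-stop relay 2 trips=occurs → at least one input occurs → occurs.
Controller stage lost [AND]: E-stop path inoperative=occurs, Watchdog 2 degraded=occurs, #3 motor 2 degraded=not → not all inputs occur → does not occur.
Servo loop 2 fails [AND]: #1 motor trips=not, Safety interlock fails=not, Main resolver 2 is inoperative=not, Controller stage lost=not → not all inputs occur → does not occur.
Robot arm uncommanded motion [OR]: Brake chain lost=not, Servo loop 2 fails=not, Inboard fieldbus link 2 lost=not → no input occurs → does not occur.

No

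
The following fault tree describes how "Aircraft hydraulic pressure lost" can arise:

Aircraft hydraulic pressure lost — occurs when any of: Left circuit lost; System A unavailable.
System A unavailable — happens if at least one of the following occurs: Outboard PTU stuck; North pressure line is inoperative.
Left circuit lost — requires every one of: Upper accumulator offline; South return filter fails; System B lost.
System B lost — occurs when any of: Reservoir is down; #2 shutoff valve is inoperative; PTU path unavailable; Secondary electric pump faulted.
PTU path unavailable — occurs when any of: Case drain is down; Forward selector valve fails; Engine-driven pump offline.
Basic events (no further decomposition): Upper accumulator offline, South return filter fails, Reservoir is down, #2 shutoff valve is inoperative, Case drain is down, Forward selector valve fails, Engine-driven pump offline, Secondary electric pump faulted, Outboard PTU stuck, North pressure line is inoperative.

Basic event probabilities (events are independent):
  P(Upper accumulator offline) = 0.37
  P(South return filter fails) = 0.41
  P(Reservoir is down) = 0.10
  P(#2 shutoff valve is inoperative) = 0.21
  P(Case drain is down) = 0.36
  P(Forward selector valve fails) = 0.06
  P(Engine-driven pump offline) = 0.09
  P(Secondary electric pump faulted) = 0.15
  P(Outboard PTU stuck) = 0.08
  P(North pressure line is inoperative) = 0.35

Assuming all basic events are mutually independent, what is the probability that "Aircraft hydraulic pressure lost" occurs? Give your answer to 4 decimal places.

P(PTU path unavailable) [OR] = 1 − (1−0.36) × (1−0.06) × (1−0.09) = 0.452544
P(System B lost) [OR] = 1 − (1−0.10) × (1−0.21) × (1−0.452544) × (1−0.15) = 0.669145
P(Left circuit lost) [AND] = 0.37 × 0.41 × 0.669145 = 0.101509
P(System A unavailable) [OR] = 1 − (1−0.08) × (1−0.35) = 0.402000
P(Aircraft hydraulic pressure lost) [OR] = 1 − (1−0.101509) × (1−0.402000) = 0.462702
Rounded to 4 decimal places: P(Aircraft hydraulic pressure lost) ≈ 0.4627.

0.4627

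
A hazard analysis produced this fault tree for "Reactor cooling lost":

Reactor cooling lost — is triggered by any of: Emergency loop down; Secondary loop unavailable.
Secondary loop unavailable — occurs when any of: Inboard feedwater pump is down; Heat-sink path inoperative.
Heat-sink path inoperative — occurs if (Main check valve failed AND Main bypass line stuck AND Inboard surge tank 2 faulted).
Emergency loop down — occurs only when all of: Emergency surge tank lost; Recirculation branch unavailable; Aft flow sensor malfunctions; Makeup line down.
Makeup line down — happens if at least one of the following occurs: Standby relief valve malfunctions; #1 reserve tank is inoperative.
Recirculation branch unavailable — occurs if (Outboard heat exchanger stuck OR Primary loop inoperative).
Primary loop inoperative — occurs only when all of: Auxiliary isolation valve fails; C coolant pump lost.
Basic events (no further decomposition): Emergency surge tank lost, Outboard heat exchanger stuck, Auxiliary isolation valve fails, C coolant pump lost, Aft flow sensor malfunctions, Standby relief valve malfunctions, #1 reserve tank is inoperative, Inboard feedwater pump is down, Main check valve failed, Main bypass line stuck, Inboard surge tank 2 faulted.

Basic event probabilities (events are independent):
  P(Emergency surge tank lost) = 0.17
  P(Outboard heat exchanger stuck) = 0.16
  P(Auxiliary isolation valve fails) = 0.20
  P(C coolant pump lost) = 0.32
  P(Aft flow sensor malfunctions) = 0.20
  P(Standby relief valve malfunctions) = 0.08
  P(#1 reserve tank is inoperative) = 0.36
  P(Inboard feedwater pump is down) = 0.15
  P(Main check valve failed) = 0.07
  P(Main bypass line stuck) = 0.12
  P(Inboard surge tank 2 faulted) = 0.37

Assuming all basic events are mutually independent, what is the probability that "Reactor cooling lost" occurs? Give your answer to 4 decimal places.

P(Primary loop inoperative) [AND] = 0.20 × 0.32 = 0.064000
P(Recirculation branch unavailable) [OR] = 1 − (1−0.16) × (1−0.064000) = 0.213760
P(Makeup line down) [OR] = 1 − (1−0.08) × (1−0.36) = 0.411200
P(Emergency loop down) [AND] = 0.17 × 0.213760 × 0.20 × 0.411200 = 0.002989
P(Heat-sink path inoperative) [AND] = 0.07 × 0.12 × 0.37 = 0.003108
P(Secondary loop unavailable) [OR] = 1 − (1−0.15) × (1−0.003108) = 0.152642
P(Reactor cooling lost) [OR] = 1 − (1−0.002989) × (1−0.152642) = 0.155175
Rounded to 4 decimal places: P(Reactor cooling lost) ≈ 0.1552.

0.1552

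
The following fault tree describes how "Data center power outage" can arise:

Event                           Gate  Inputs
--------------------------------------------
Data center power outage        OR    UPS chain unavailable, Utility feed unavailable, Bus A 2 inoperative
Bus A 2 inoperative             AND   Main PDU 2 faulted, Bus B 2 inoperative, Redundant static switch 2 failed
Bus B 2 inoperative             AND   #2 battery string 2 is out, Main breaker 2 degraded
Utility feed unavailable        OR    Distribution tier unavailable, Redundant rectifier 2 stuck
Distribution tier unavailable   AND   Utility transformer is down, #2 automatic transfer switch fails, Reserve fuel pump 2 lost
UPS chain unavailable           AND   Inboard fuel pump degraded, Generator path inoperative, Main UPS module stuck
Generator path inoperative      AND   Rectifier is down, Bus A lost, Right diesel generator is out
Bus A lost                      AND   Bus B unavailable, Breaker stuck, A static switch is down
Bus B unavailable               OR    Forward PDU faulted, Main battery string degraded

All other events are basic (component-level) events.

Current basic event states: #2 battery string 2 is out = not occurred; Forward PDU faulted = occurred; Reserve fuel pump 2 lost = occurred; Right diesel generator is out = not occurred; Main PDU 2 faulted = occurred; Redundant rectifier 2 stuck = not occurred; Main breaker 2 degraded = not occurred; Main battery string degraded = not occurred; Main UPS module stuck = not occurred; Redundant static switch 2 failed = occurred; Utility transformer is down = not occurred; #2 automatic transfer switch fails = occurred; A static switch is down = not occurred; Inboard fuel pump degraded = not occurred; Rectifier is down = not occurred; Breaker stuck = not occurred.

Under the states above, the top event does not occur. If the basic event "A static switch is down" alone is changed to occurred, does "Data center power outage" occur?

No

Counterfactual: set "A static switch is down" to occurred.
Bus B unavailable [OR]: Forward PDU faulted=occurs, Main battery string degraded=not → at least one input occurs → occurs.
Bus A lost [AND]: Bus B unavailable=occurs, Breaker stuck=not, A static switch is down=occurs → not all inputs occur → does not occur.
Generator path inoperative [AND]: Rectifier is down=not, Bus A lost=not, Right diesel generator is out=not → not all inputs occur → does not occur.
UPS chain unavailable [AND]: Inboard fuel pump degraded=not, Generator path inoperative=not, Main UPS module stuck=not → not all inputs occur → does not occur.
Distribution tier unavailable [AND]: Utility transformer is down=not, #2 automatic transfer switch fails=occurs, Reserve fuel pump 2 lost=occurs → not all inputs occur → does not occur.
Utility feed unavailable [OR]: Distribution tier unavailable=not, Redundant rectifier 2 stuck=not → no input occurs → does not occur.
Bus B 2 inoperative [AND]: #2 battery string 2 is out=not, Main breaker 2 degraded=not → not all inputs occur → does not occur.
Bus A 2 inoperative [AND]: Main PDU 2 faulted=occurs, Bus B 2 inoperative=not, Redundant static switch 2 failed=occurs → not all inputs occur → does not occur.
Data center power outage [OR]: UPS chain unavailable=not, Utility feed unavailable=not, Bus A 2 inoperative=not → no input occurs → does not occur.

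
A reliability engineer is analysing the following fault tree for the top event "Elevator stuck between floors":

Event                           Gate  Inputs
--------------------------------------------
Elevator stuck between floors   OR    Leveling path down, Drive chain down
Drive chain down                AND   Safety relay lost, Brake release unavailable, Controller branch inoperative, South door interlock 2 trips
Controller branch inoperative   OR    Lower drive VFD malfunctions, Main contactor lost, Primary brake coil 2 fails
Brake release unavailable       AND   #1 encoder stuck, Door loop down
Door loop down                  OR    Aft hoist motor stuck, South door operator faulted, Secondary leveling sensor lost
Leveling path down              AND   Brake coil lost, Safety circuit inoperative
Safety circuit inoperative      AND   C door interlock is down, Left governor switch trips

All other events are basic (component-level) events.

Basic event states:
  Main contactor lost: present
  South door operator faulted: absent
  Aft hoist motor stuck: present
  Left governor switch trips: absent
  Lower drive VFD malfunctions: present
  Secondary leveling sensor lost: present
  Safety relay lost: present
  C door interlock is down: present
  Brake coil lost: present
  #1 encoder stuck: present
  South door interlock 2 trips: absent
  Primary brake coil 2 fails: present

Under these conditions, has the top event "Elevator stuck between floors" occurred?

Safety circuit inoperative [AND]: C door interlock is down=occurs, Left governor switch trips=not → not all inputs occur → does not occur.
Leveling path down [AND]: Brake coil lost=occurs, Safety circuit inoperative=not → not all inputs occur → does not occur.
Door loop down [OR]: Aft hoist motor stuck=occurs, South door operator faulted=not, Secondary leveling sensor lost=occurs → at least one input occurs → occurs.
Brake release unavailable [AND]: #1 encoder stuck=occurs, Door loop down=occurs → all inputs occur → occurs.
Controller branch inoperative [OR]: Lower drive VFD malfunctions=occurs, Main contactor lost=occurs, Primary brake coil 2 fails=occurs → at least one input occurs → occurs.
Drive chain down [AND]: Safety relay lost=occurs, Brake release unavailable=occurs, Controller branch inoperative=occurs, South door interlock 2 trips=not → not all inputs occur → does not occur.
Elevator stuck between floors [OR]: Leveling path down=not, Drive chain down=not → no input occurs → does not occur.

No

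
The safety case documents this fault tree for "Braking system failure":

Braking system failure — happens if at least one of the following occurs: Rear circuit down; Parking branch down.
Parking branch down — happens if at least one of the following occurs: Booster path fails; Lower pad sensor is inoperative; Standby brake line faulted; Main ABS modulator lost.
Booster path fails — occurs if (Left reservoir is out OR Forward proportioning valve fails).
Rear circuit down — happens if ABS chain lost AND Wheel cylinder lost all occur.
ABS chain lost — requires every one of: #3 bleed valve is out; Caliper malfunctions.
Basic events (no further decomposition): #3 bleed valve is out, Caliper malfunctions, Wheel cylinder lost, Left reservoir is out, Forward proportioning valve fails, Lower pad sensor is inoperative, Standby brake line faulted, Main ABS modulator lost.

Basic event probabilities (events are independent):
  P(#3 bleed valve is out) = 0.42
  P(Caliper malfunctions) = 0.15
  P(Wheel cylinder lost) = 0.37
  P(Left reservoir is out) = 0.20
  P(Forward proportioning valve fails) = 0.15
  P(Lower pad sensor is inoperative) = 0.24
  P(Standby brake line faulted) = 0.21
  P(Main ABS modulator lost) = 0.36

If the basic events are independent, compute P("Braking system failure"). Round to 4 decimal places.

P(ABS chain lost) [AND] = 0.42 × 0.15 = 0.063000
P(Rear circuit down) [AND] = 0.063000 × 0.37 = 0.023310
P(Booster path fails) [OR] = 1 − (1−0.20) × (1−0.15) = 0.320000
P(Parking branch down) [OR] = 1 − (1−0.320000) × (1−0.24) × (1−0.21) × (1−0.36) = 0.738706
P(Braking system failure) [OR] = 1 − (1−0.023310) × (1−0.738706) = 0.744797
Rounded to 4 decimal places: P(Braking system failure) ≈ 0.7448.

0.7448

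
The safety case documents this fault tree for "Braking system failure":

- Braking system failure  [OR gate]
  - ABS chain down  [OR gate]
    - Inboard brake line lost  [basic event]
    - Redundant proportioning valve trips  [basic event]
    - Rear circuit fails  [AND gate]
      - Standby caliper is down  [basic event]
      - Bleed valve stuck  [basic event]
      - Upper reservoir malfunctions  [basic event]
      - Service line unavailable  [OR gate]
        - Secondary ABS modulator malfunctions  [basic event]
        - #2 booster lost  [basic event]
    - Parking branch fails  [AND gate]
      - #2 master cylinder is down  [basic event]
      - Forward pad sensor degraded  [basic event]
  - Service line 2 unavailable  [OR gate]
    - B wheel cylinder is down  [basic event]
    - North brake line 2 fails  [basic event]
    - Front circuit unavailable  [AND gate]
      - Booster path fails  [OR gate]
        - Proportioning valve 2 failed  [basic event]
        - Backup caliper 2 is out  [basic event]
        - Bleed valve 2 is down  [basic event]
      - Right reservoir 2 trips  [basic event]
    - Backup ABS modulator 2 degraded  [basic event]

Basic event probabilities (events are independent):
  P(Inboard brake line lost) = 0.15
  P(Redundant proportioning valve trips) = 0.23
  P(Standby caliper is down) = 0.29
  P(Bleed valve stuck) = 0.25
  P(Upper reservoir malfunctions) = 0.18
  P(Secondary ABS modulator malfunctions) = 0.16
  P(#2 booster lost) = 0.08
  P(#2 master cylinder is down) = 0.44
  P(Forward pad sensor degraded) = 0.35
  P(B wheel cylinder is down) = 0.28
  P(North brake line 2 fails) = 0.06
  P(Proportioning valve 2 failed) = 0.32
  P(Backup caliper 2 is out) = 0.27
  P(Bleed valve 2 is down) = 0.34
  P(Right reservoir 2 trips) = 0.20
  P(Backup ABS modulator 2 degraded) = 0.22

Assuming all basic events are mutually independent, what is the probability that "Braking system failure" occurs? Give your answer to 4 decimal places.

0.7478

P(Service line unavailable) [OR] = 1 − (1−0.16) × (1−0.08) = 0.227200
P(Rear circuit fails) [AND] = 0.29 × 0.25 × 0.18 × 0.227200 = 0.002965
P(Parking branch fails) [AND] = 0.44 × 0.35 = 0.154000
P(ABS chain down) [OR] = 1 − (1−0.15) × (1−0.23) × (1−0.002965) × (1−0.154000) = 0.447935
P(Booster path fails) [OR] = 1 − (1−0.32) × (1−0.27) × (1−0.34) = 0.672376
P(Front circuit unavailable) [AND] = 0.672376 × 0.20 = 0.134475
P(Service line 2 unavailable) [OR] = 1 − (1−0.28) × (1−0.06) × (1−0.134475) × (1−0.22) = 0.543086
P(Braking system failure) [OR] = 1 − (1−0.447935) × (1−0.543086) = 0.747754
Rounded to 4 decimal places: P(Braking system failure) ≈ 0.7478.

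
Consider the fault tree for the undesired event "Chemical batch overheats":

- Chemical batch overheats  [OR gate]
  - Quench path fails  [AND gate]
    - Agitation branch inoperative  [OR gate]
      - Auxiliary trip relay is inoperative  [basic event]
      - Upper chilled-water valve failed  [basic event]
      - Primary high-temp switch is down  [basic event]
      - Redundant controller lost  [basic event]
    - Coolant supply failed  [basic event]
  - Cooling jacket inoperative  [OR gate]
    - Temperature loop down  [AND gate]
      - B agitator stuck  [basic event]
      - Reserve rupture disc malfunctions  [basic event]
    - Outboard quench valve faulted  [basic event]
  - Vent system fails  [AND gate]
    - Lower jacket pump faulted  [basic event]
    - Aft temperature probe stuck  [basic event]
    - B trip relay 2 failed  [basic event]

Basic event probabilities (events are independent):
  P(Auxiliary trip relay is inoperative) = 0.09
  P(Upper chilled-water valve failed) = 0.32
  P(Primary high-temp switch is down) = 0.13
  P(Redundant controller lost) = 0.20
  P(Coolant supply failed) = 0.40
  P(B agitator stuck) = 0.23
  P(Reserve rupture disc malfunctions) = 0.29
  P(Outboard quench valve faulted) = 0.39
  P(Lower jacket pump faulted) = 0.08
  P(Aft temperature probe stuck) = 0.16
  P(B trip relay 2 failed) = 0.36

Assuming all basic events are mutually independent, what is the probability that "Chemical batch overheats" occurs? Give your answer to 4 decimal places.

0.5624

P(Agitation branch inoperative) [OR] = 1 − (1−0.09) × (1−0.32) × (1−0.13) × (1−0.20) = 0.569315
P(Quench path fails) [AND] = 0.569315 × 0.40 = 0.227726
P(Temperature loop down) [AND] = 0.23 × 0.29 = 0.066700
P(Cooling jacket inoperative) [OR] = 1 − (1−0.066700) × (1−0.39) = 0.430687
P(Vent system fails) [AND] = 0.08 × 0.16 × 0.36 = 0.004608
P(Chemical batch overheats) [OR] = 1 − (1−0.227726) × (1−0.430687) × (1−0.004608) = 0.562360
Rounded to 4 decimal places: P(Chemical batch overheats) ≈ 0.5624.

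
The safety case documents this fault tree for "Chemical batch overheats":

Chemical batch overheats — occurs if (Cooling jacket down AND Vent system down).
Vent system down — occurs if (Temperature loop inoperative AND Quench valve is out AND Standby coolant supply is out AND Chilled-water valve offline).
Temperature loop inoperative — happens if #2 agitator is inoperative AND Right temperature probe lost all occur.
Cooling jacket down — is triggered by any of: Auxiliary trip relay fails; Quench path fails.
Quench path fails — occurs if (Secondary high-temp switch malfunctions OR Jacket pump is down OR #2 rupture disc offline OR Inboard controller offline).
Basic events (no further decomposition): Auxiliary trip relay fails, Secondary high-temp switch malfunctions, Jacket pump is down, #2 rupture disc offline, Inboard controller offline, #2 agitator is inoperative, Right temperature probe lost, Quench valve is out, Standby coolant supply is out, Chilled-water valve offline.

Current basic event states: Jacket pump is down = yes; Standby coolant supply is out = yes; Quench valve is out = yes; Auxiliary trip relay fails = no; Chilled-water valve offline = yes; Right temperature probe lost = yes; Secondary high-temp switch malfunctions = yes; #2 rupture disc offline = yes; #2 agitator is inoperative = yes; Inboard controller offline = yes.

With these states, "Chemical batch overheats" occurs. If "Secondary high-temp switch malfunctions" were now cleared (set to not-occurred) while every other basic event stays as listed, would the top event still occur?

Counterfactual: set "Secondary high-temp switch malfunctions" to not occurred.
Quench path fails [OR]: Secondary high-temp switch malfunctions=not, Jacket pump is down=occurs, #2 rupture disc offline=occurs, Inboard controller offline=occurs → at least one input occurs → occurs.
Cooling jacket down [OR]: Auxiliary trip relay fails=not, Quench path fails=occurs → at least one input occurs → occurs.
Temperature loop inoperative [AND]: #2 agitator is inoperative=occurs, Right temperature probe lost=occurs → all inputs occur → occurs.
Vent system down [AND]: Temperature loop inoperative=occurs, Quench valve is out=occurs, Standby coolant supply is out=occurs, Chilled-water valve offline=occurs → all inputs occur → occurs.
Chemical batch overheats [AND]: Cooling jacket down=occurs, Vent system down=occurs → all inputs occur → occurs.

Yes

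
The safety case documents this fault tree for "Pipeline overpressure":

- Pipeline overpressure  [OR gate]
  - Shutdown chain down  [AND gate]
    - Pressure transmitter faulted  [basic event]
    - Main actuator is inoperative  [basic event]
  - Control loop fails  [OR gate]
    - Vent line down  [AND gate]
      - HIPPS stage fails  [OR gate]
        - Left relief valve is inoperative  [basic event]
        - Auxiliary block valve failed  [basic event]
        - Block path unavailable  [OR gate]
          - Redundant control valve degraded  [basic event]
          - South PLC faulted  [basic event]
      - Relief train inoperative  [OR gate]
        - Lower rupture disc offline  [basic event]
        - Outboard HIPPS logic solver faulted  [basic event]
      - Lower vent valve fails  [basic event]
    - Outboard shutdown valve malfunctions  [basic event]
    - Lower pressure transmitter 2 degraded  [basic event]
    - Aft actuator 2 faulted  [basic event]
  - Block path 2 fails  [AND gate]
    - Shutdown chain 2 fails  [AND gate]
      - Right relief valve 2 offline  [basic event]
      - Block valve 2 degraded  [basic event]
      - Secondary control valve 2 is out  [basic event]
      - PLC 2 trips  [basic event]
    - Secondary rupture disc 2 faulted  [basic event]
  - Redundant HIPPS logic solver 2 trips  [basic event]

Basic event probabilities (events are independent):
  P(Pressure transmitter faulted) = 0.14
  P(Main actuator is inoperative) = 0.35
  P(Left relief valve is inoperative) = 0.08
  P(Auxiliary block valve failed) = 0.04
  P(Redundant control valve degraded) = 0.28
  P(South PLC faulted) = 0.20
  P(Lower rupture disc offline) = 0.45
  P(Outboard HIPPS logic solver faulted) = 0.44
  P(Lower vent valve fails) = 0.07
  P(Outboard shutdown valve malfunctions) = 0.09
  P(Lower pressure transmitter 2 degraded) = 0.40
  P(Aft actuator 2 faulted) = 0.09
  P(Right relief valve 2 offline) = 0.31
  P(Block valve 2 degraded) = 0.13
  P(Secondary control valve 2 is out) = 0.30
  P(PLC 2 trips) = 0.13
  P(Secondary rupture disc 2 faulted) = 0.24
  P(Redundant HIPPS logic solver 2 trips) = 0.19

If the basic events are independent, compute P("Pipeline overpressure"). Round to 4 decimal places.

P(Shutdown chain down) [AND] = 0.14 × 0.35 = 0.049000
P(Block path unavailable) [OR] = 1 − (1−0.28) × (1−0.20) = 0.424000
P(HIPPS stage fails) [OR] = 1 − (1−0.08) × (1−0.04) × (1−0.424000) = 0.491277
P(Relief train inoperative) [OR] = 1 − (1−0.45) × (1−0.44) = 0.692000
P(Vent line down) [AND] = 0.491277 × 0.692000 × 0.07 = 0.023797
P(Control loop fails) [OR] = 1 − (1−0.023797) × (1−0.09) × (1−0.40) × (1−0.09) = 0.514964
P(Shutdown chain 2 fails) [AND] = 0.31 × 0.13 × 0.30 × 0.13 = 0.001572
P(Block path 2 fails) [AND] = 0.001572 × 0.24 = 0.000377
P(Pipeline overpressure) [OR] = 1 − (1−0.049000) × (1−0.514964) × (1−0.000377) × (1−0.19) = 0.626513
Rounded to 4 decimal places: P(Pipeline overpressure) ≈ 0.6265.

0.6265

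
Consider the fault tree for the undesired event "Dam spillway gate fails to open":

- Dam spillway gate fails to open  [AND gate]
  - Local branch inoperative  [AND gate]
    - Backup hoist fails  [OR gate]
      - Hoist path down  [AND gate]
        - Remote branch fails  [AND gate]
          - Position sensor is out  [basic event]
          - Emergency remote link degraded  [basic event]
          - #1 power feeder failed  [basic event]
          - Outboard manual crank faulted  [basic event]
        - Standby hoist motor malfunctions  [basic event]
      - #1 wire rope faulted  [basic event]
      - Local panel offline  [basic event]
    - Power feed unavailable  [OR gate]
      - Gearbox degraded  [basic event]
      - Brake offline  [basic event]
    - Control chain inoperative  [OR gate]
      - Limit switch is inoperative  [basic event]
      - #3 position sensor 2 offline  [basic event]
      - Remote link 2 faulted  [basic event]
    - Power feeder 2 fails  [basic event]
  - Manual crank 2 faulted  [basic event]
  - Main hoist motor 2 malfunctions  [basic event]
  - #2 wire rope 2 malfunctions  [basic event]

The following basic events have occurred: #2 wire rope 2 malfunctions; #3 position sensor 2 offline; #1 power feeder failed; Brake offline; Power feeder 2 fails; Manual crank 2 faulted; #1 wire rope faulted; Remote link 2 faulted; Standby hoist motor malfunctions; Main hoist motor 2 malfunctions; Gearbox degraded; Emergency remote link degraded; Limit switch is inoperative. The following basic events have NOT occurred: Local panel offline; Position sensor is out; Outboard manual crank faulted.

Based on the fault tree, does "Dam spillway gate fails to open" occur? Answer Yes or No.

Yes

Remote branch fails [AND]: Position sensor is out=not, Emergency remote link degraded=occurs, #1 power feeder failed=occurs, Outboard manual crank faulted=not → not all inputs occur → does not occur.
Hoist path down [AND]: Remote branch fails=not, Standby hoist motor malfunctions=occurs → not all inputs occur → does not occur.
Backup hoist fails [OR]: Hoist path down=not, #1 wire rope faulted=occurs, Local panel offline=not → at least one input occurs → occurs.
Power feed unavailable [OR]: Gearbox degraded=occurs, Brake offline=occurs → at least one input occurs → occurs.
Control chain inoperative [OR]: Limit switch is inoperative=occurs, #3 position sensor 2 offline=occurs, Remote link 2 faulted=occurs → at least one input occurs → occurs.
Local branch inoperative [AND]: Backup hoist fails=occurs, Power feed unavailable=occurs, Control chain inoperative=occurs, Power feeder 2 fails=occurs → all inputs occur → occurs.
Dam spillway gate fails to open [AND]: Local branch inoperative=occurs, Manual crank 2 faulted=occurs, Main hoist motor 2 malfunctions=occurs, #2 wire rope 2 malfunctions=occurs → all inputs occur → occurs.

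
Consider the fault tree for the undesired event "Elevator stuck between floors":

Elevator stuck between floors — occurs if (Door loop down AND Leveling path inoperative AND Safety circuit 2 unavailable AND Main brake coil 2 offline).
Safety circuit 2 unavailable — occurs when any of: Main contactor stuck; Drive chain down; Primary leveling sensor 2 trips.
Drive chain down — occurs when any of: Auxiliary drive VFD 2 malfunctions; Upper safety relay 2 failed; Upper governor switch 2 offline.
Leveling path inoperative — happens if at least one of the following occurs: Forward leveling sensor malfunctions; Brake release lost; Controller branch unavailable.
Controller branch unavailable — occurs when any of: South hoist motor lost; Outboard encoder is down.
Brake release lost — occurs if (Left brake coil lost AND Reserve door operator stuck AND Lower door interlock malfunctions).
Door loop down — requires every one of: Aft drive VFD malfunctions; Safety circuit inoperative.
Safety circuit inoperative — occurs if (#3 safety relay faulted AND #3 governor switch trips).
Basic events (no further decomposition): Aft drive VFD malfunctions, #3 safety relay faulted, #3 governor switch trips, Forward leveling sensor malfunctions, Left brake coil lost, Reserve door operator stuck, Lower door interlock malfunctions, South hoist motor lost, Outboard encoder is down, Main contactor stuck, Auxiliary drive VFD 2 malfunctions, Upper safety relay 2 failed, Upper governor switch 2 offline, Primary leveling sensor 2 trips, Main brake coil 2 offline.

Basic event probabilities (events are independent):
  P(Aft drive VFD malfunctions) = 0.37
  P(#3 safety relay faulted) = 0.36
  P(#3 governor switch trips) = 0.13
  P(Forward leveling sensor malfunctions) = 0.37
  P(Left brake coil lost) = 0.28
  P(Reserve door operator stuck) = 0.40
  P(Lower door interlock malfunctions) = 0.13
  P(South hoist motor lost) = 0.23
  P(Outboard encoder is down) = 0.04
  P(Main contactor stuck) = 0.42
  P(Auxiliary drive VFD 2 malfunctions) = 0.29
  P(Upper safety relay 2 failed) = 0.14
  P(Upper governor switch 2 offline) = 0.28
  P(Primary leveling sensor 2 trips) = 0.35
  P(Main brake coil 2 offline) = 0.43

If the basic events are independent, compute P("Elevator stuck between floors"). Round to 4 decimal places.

0.0034

P(Safety circuit inoperative) [AND] = 0.36 × 0.13 = 0.046800
P(Door loop down) [AND] = 0.37 × 0.046800 = 0.017316
P(Brake release lost) [AND] = 0.28 × 0.40 × 0.13 = 0.014560
P(Controller branch unavailable) [OR] = 1 − (1−0.23) × (1−0.04) = 0.260800
P(Leveling path inoperative) [OR] = 1 − (1−0.37) × (1−0.014560) × (1−0.260800) = 0.541085
P(Drive chain down) [OR] = 1 − (1−0.29) × (1−0.14) × (1−0.28) = 0.560368
P(Safety circuit 2 unavailable) [OR] = 1 − (1−0.42) × (1−0.560368) × (1−0.35) = 0.834259
P(Elevator stuck between floors) [AND] = 0.017316 × 0.541085 × 0.834259 × 0.43 = 0.003361
Rounded to 4 decimal places: P(Elevator stuck between floors) ≈ 0.0034.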